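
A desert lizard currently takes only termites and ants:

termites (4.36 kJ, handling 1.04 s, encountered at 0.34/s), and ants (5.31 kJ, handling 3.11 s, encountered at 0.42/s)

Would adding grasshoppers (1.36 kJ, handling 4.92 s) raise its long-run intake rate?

On termites and ants alone, R = ΣλE/(1+Σλh) = 3.713/2.66 = 1.396 kJ/s.
Profitability of grasshoppers: 1.36/4.92 = 0.2764 kJ/s.
Since 0.2764 < R, time spent handling grasshoppers is better spent searching.

No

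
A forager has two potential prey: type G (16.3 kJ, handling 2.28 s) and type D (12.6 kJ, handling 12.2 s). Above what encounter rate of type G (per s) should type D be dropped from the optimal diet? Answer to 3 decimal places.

The zero-one rule: include type D iff E₂/h₂ > λE₁/(1+λh₁). Equality gives the switch point.
λE₁h₂ = E₂ + λE₂h₁ ⇒ λ = E₂/(E₁h₂ − E₂h₁) = 12.6/(198.9 − 28.73) = 0.07406 per s.

0.074 per s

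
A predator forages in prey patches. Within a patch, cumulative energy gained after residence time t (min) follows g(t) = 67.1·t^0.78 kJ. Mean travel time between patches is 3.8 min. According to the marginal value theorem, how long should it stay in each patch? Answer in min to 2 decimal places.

13.47 min

Maximise g(t)/(T+t): set derivative to zero → g'(t)(T+t) = g(t).
g'(t) = 0.78·67.1·t^-0.22. Setting 0.78·67.1·t^-0.22 = 67.1·t^0.78/(3.8+t) gives 0.78(3.8+t) = t, so 0.22·t = 0.78×3.8.
t* = 0.78×3.8/0.22 = 13.47 min.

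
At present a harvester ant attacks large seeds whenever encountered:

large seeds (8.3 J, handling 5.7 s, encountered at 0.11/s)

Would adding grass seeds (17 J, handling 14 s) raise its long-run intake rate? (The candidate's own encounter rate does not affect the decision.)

Current rate: (0.11×8.3)/(1 + 0.11×5.7) = 0.5612 J/s.
grass seeds: E/h = 17/14 = 1.214 J/s.
1.214 > 0.5612, so adding grass seeds raises the average — include it.

Yes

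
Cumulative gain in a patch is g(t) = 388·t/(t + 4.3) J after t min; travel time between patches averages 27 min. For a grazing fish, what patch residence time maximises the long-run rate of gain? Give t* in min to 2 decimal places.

By the marginal value theorem, leave when the instantaneous gain rate g'(t) equals the habitat-wide average g(t)/(T + t).
g'(t) = 388·4.3/(t + 4.3)². Setting 388·4.3/(t+4.3)² = 388t/[(t+4.3)(27+t)] gives 4.3(27+t) = t(t+4.3), so t² = 4.3×27 = 116.1.
t* = √116.1 = 10.77 min.

10.77 min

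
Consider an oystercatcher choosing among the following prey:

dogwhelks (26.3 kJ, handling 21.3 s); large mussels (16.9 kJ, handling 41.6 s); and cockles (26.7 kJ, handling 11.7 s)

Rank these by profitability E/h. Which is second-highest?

dogwhelks

Profitability E/h (kJ/s): dogwhelks = 26.3/21.3 = 1.23, large mussels = 16.9/41.6 = 0.406, cockles = 26.7/11.7 = 2.28.
Ranked: cockles > dogwhelks > large mussels.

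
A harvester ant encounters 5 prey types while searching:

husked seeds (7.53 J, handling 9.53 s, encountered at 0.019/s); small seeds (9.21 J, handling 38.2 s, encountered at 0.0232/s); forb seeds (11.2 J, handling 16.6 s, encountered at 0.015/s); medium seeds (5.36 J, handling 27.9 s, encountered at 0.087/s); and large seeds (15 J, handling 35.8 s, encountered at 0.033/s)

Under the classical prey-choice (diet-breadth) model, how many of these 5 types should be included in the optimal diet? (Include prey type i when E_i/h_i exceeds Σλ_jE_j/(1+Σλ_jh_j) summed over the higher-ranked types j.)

3

Profitabilities (E/h, J/s): husked seeds 0.79, forb seeds 0.675, large seeds 0.419, small seeds 0.241, medium seeds 0.192. Add prey in this order while the next type's profitability exceeds the intake rate on those already taken.
Rate on top 1: 0.1211. forb seeds: 0.675 > 0.1211 → include.
Rate on top 2: 0.2175. large seeds: 0.419 > 0.2175 → include.
Rate on top 3: 0.3087. small seeds: 0.241 < 0.3087 → exclude; stop.
Optimal diet: husked seeds, forb seeds, large seeds — 3 of 5 types.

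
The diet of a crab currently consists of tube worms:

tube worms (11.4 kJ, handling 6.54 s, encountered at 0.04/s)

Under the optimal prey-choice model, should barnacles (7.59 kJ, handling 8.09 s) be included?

Yes

On tube worms alone, R = ΣλE/(1+Σλh) = 0.456/1.262 = 0.3614 kJ/s.
barnacles: E/h = 7.59/8.09 = 0.9382 kJ/s.
0.9382 > 0.3614, so adding barnacles raises the average — include it.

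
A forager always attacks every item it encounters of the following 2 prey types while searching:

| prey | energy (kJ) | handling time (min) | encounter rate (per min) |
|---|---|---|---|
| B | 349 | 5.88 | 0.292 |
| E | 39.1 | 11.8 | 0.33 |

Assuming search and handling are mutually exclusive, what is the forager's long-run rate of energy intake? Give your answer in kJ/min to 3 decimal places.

R = Σλ_iE_i / (1 + Σλ_ih_i)
Numerator: 0.292×349 + 0.33×39.1 = 114.8
Denominator: 1 + 0.292×5.88 + 0.33×11.8 = 6.611
R = 114.8/6.611 = 17.37 kJ/min

17.367 kJ/min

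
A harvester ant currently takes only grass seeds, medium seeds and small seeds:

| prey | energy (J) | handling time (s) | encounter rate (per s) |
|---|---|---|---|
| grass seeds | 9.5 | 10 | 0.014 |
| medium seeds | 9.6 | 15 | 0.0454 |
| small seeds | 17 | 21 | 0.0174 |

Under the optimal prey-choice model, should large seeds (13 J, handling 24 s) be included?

Yes

On grass seeds, medium seeds and small seeds alone, R = ΣλE/(1+Σλh) = 0.8646/2.186 = 0.3955 J/s.
large seeds: E/h = 13/24 = 0.5417 J/s.
0.5417 > 0.3955, so adding large seeds raises the average — include it.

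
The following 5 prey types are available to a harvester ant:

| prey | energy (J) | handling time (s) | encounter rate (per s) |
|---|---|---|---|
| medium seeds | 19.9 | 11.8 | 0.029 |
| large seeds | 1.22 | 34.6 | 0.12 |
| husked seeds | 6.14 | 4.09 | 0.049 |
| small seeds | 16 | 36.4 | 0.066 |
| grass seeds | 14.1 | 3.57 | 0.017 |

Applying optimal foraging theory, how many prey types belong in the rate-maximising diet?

3

Rank by E/h (J/s): grass seeds 3.95, medium seeds 1.69, husked seeds 1.5, small seeds 0.44, large seeds 0.0353. Include each in turn until the next type's E/h falls below the running intake rate.
Rate on top 1: 0.226. medium seeds: 1.69 > 0.226 → include.
Rate on top 2: 0.5822. husked seeds: 1.5 > 0.5822 → include.
Rate on top 3: 0.6971. small seeds: 0.44 < 0.6971 → exclude; stop.
Optimal diet: grass seeds, medium seeds, husked seeds — 3 of 5 types.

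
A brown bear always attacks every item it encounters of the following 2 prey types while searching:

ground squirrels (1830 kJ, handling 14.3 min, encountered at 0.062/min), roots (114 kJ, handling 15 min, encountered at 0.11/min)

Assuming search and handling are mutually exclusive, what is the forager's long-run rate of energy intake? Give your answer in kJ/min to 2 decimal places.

35.63 kJ/min

R = Σλ_iE_i / (1 + Σλ_ih_i)
Numerator: 0.062×1830 + 0.11×114 = 126
Denominator: 1 + 0.062×14.3 + 0.11×15 = 3.537
R = 126/3.537 = 35.63 kJ/min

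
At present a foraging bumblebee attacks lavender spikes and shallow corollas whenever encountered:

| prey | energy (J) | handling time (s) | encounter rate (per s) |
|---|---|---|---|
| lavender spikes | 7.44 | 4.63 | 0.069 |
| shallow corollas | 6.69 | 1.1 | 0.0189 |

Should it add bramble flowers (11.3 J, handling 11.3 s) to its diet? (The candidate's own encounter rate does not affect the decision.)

Yes

Current rate: (0.069×7.44 + 0.0189×6.69)/(1 + 0.069×4.63 + 0.0189×1.1) = 0.4774 J/s.
bramble flowers: E/h = 11.3/11.3 = 1 J/s.
Since 1 > R, including bramble flowers increases the long-run rate.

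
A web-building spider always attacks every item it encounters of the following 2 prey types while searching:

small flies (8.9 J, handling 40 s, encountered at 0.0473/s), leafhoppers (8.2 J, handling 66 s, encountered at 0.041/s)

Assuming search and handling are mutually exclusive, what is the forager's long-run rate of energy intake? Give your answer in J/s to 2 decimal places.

0.14 J/s

R = (0.0473×8.9 + 0.041×8.2) / (1 + 0.0473×40 + 0.041×66) = 0.7572/5.598 = 0.1353 J/s.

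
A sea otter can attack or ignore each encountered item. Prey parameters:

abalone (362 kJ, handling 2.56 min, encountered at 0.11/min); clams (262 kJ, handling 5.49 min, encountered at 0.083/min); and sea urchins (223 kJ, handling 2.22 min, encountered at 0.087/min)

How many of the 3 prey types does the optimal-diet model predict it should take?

Rank by E/h (kJ/min): abalone 141, sea urchins 100, clams 47.7. Include each in turn until the next type's E/h falls below the running intake rate.
Rate on top 1: 31.07. sea urchins: 100 > 31.07 → include.
Rate on top 2: 40.16. clams: 47.7 > 40.16 → include.
Optimal diet: abalone, sea urchins, clams — 3 of 3 types.

3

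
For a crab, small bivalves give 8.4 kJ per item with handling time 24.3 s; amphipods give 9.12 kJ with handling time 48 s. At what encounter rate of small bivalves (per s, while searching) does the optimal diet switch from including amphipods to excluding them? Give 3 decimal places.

0.050 per s

At the threshold, the rate on small bivalves alone equals the profitability of amphipods: λ·8.4/(1 + λ·24.3) = 9.12/48 = 0.19.
Rearranging, λ(8.4 − 0.19×24.3) = 0.19, so λ = 0.19/3.783 = 0.05022 per s.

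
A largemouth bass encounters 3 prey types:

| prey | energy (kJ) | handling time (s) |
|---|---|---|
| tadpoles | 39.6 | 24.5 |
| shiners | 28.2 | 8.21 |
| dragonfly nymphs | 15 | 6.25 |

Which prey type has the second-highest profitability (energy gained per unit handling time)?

dragonfly nymphs

In descending order of E/h:
shiners: 28.2/8.21 = 3.43 kJ/s
dragonfly nymphs: 15/6.25 = 2.4 kJ/s
tadpoles: 39.6/24.5 = 1.62 kJ/s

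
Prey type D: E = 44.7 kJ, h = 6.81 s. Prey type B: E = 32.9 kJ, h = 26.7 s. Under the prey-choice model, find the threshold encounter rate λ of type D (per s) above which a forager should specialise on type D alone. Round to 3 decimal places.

0.034 per s

The zero-one rule: include type B iff E₂/h₂ > λE₁/(1+λh₁). Equality gives the switch point.
λE₁h₂ = E₂ + λE₂h₁ ⇒ λ = E₂/(E₁h₂ − E₂h₁) = 32.9/(1193 − 224) = 0.03394 per s.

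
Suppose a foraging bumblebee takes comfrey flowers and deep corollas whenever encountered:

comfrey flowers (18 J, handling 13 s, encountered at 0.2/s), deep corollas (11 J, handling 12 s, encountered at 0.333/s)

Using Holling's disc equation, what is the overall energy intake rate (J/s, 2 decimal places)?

Energy encountered per unit search time: 0.2×18 + 0.333×11 = 7.263 J/s.
Handling time per unit search time: 0.2×13 + 0.333×12 = 6.596.
Rate = 7.263/(1 + 6.596) = 0.9562 J/s.

0.96 J/s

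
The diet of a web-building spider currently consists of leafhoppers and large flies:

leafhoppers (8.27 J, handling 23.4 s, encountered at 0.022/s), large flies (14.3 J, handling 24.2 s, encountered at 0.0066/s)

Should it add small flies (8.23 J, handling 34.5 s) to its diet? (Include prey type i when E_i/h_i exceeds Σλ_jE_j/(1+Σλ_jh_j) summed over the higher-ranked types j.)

Yes

Intake rate on the current diet: R = (0.022×8.27 + 0.0066×14.3) / (1 + 0.022×23.4 + 0.0066×24.2) = 0.2763/1.675 = 0.165 J/s.
small flies: E/h = 8.23/34.5 = 0.2386 J/s.
0.2386 > 0.165, so adding small flies raises the average — include it.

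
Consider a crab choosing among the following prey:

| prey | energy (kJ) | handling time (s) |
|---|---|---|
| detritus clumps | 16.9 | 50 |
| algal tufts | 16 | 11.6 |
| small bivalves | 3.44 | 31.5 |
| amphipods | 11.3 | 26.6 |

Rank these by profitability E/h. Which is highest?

algal tufts

In descending order of E/h:
algal tufts: 16/11.6 = 1.38 kJ/s
amphipods: 11.3/26.6 = 0.425 kJ/s
detritus clumps: 16.9/50 = 0.338 kJ/s
small bivalves: 3.44/31.5 = 0.109 kJ/s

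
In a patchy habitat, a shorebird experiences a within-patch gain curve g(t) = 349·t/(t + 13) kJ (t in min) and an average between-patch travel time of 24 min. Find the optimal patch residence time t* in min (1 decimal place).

Maximise g(t)/(T+t): set derivative to zero → g'(t)(T+t) = g(t).
g'(t) = 349·13/(t + 13)². Setting 349·13/(t+13)² = 349t/[(t+13)(24+t)] gives 13(24+t) = t(t+13), so t² = 13×24 = 312.
t* = √312 = 17.66 min.

17.7 min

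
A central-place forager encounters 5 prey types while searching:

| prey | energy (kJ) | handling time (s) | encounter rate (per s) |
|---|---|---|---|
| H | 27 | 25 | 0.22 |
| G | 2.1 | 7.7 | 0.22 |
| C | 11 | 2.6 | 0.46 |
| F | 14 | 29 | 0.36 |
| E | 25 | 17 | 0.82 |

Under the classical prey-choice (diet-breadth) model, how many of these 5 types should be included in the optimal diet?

E/h in descending order: C 4.23, E 1.47, H 1.08, F 0.483, G 0.273 kJ/s. The optimal diet is the largest prefix of this list for which every included type satisfies E_i/h_i > R on the types above it.
Rate on top 1: 2.304. E: 1.47 < 2.304 → exclude; stop.
Optimal diet: C — 1 of 5 types.

1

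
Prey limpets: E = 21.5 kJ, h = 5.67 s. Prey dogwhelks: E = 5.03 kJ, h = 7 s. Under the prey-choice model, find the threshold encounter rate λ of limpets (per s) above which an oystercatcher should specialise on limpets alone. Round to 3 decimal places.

0.041 per s

Drop dogwhelks once their profitability E₂/h₂ falls below the rate achievable on limpets alone: E₂/h₂ = λE₁/(1 + λh₁).
Solve for λ: λE₁h₂ = E₂(1 + λh₁) → λ(E₁h₂ − E₂h₁) = E₂ → λ = E₂/(E₁h₂ − E₂h₁).
λ = 5.03/(21.5×7 − 5.03×5.67) = 5.03/122 = 0.04124 per s.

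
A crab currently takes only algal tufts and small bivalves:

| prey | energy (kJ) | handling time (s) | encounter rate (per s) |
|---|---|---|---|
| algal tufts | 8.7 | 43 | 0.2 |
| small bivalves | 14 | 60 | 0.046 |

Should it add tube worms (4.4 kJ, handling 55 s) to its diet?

Intake rate on the current diet: R = (0.2×8.7 + 0.046×14) / (1 + 0.2×43 + 0.046×60) = 2.384/12.36 = 0.1929 kJ/s.
tube worms: E/h = 4.4/55 = 0.08 kJ/s.
Since 0.08 < R, time spent handling tube worms is better spent searching.

No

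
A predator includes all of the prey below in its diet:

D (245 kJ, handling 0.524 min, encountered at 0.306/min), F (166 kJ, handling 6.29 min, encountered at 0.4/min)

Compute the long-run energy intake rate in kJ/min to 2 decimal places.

Energy encountered per unit search time: 0.306×245 + 0.4×166 = 141.4 kJ/min.
Handling time per unit search time: 0.306×0.524 + 0.4×6.29 = 2.676.
Rate = 141.4/(1 + 2.676) = 38.45 kJ/min.

38.45 kJ/min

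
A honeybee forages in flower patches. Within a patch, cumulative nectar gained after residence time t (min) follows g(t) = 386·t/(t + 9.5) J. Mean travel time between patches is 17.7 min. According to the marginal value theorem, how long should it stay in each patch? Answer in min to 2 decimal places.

By the marginal value theorem, leave when the instantaneous gain rate g'(t) equals the habitat-wide average g(t)/(T + t).
g'(t) = 386·9.5/(t + 9.5)². Setting 386·9.5/(t+9.5)² = 386t/[(t+9.5)(17.7+t)] gives 9.5(17.7+t) = t(t+9.5), so t² = 9.5×17.7 = 168.2.
t* = √168.2 = 12.97 min.

12.97 min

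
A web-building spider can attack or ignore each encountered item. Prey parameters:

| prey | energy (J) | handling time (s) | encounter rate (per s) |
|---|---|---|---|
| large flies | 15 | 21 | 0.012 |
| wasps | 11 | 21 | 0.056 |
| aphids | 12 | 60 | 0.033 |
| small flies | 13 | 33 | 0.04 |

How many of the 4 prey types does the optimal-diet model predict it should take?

Rank by E/h (J/s): large flies 0.714, wasps 0.524, small flies 0.394, aphids 0.2. Include each in turn until the next type's E/h falls below the running intake rate.
Rate on top 1: 0.1438. wasps: 0.524 > 0.1438 → include.
Rate on top 2: 0.3278. small flies: 0.394 > 0.3278 → include.
Rate on top 3: 0.3511. aphids: 0.2 < 0.3511 → exclude; stop.
Optimal diet: large flies, wasps, small flies — 3 of 4 types.

3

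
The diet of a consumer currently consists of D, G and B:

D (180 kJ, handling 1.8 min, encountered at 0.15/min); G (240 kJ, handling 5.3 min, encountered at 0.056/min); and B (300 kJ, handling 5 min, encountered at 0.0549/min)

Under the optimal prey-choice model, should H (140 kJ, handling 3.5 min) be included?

Intake rate on the current diet: R = (0.15×180 + 0.056×240 + 0.0549×300) / (1 + 0.15×1.8 + 0.056×5.3 + 0.0549×5) = 56.91/1.841 = 30.91 kJ/min.
H: E/h = 140/3.5 = 40 kJ/min.
40 > 30.91, so adding H raises the average — include it.

Yes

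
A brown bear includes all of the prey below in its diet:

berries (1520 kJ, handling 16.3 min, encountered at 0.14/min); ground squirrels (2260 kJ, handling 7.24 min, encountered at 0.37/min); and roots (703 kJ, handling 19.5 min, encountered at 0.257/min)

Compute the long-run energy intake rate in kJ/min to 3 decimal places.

112.070 kJ/min

R = Σλ_iE_i / (1 + Σλ_ih_i)
Numerator: 0.14×1520 + 0.37×2260 + 0.257×703 = 1230
Denominator: 1 + 0.14×16.3 + 0.37×7.24 + 0.257×19.5 = 10.97
R = 1230/10.97 = 112.1 kJ/min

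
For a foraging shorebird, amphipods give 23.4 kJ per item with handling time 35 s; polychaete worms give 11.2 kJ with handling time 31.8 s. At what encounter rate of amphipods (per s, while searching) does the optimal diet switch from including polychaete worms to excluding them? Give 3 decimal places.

0.032 per s

The zero-one rule: include polychaete worms iff E₂/h₂ > λE₁/(1+λh₁). Equality gives the switch point.
λE₁h₂ = E₂ + λE₂h₁ ⇒ λ = E₂/(E₁h₂ − E₂h₁) = 11.2/(744.1 − 392) = 0.03181 per s.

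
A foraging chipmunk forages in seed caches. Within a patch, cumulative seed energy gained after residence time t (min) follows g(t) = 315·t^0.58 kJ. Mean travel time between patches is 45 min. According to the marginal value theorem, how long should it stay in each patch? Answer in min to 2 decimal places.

Maximise g(t)/(T+t): set derivative to zero → g'(t)(T+t) = g(t).
g'(t) = 0.58·315·t^-0.42. Setting 0.58·315·t^-0.42 = 315·t^0.58/(45+t) gives 0.58(45+t) = t, so 0.42·t = 0.58×45.
t* = 0.58×45/0.42 = 62.14 min.

62.14 min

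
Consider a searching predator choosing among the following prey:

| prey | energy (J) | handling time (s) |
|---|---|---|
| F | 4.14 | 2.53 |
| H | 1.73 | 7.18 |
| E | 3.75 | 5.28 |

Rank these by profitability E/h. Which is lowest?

H

In descending order of E/h:
F: 4.14/2.53 = 1.64 J/s
E: 3.75/5.28 = 0.71 J/s
H: 1.73/7.18 = 0.241 J/s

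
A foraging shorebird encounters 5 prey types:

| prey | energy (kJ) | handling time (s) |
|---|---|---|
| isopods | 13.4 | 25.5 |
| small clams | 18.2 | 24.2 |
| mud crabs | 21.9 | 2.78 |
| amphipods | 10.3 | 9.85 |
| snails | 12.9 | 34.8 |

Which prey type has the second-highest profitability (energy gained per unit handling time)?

In descending order of E/h:
mud crabs: 21.9/2.78 = 7.88 kJ/s
amphipods: 10.3/9.85 = 1.05 kJ/s
small clams: 18.2/24.2 = 0.752 kJ/s
isopods: 13.4/25.5 = 0.525 kJ/s
snails: 12.9/34.8 = 0.371 kJ/s

amphipods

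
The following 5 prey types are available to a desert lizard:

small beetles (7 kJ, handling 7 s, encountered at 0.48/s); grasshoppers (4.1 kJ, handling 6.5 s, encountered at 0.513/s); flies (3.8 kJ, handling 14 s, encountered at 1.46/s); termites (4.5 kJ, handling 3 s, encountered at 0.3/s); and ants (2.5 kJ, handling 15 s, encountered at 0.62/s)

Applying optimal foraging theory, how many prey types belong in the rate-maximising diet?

2

Rank by E/h (kJ/s): termites 1.5, small beetles 1, grasshoppers 0.631, flies 0.271, ants 0.167. Include each in turn until the next type's E/h falls below the running intake rate.
Rate on top 1: 0.7105. small beetles: 1 > 0.7105 → include.
Rate on top 2: 0.8954. grasshoppers: 0.631 < 0.8954 → exclude; stop.
Optimal diet: termites, small beetles — 2 of 5 types.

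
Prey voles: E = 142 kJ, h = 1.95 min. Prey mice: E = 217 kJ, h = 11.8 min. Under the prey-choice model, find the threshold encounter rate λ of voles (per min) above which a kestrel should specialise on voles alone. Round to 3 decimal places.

0.173 per min

The zero-one rule: include mice iff E₂/h₂ > λE₁/(1+λh₁). Equality gives the switch point.
λE₁h₂ = E₂ + λE₂h₁ ⇒ λ = E₂/(E₁h₂ − E₂h₁) = 217/(1676 − 423.1) = 0.1733 per min.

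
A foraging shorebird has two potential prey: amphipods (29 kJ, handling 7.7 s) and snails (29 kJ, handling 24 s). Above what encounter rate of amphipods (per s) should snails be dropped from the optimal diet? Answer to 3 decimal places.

0.061 per s

At the threshold, the rate on amphipods alone equals the profitability of snails: λ·29/(1 + λ·7.7) = 29/24 = 1.208.
Rearranging, λ(29 − 1.208×7.7) = 1.208, so λ = 1.208/19.7 = 0.06135 per s.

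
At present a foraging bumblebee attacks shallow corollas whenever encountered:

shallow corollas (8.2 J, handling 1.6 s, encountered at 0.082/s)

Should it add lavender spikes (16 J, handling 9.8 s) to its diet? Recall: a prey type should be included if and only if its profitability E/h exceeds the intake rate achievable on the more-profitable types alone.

Intake rate on the current diet: R = (0.082×8.2) / (1 + 0.082×1.6) = 0.6724/1.131 = 0.5944 J/s.
Profitability of lavender spikes: 16/9.8 = 1.633 J/s.
Since 1.633 > R, including lavender spikes increases the long-run rate.

Yes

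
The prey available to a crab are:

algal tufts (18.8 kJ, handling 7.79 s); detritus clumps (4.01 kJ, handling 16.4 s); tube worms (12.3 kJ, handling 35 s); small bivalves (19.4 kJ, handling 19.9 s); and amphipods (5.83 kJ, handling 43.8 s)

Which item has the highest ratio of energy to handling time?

Profitability E/h (kJ/s): algal tufts = 18.8/7.79 = 2.41, detritus clumps = 4.01/16.4 = 0.245, tube worms = 12.3/35 = 0.351, small bivalves = 19.4/19.9 = 0.975, amphipods = 5.83/43.8 = 0.133.
Ranked: algal tufts > small bivalves > tube worms > detritus clumps > amphipods.

algal tufts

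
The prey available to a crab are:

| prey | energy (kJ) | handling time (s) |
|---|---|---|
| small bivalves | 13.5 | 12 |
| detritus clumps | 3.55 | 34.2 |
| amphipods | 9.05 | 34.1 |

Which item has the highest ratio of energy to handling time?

small bivalves

In descending order of E/h:
small bivalves: 13.5/12 = 1.12 kJ/s
amphipods: 9.05/34.1 = 0.265 kJ/s
detritus clumps: 3.55/34.2 = 0.104 kJ/s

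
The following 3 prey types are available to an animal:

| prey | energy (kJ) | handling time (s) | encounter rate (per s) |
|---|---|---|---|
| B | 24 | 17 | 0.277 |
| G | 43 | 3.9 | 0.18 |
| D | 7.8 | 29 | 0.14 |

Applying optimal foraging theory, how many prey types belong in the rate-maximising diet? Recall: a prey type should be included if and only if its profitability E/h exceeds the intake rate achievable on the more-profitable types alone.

Rank by E/h (kJ/s): G 11, B 1.41, D 0.269. Include each in turn until the next type's E/h falls below the running intake rate.
Rate on top 1: 4.548. B: 1.41 < 4.548 → exclude; stop.
Optimal diet: G — 1 of 3 types.

1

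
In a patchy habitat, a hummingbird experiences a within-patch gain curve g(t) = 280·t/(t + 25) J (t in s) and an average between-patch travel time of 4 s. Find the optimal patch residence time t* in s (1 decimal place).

Maximise g(t)/(T+t): set derivative to zero → g'(t)(T+t) = g(t).
g'(t) = 280·25/(t + 25)². Setting 280·25/(t+25)² = 280t/[(t+25)(4+t)] gives 25(4+t) = t(t+25), so t² = 25×4 = 100.
t* = √100 = 10 s.

10.0 s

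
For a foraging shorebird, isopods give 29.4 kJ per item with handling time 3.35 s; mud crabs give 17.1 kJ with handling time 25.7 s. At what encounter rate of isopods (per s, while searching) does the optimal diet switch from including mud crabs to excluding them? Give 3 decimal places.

At the threshold, the rate on isopods alone equals the profitability of mud crabs: λ·29.4/(1 + λ·3.35) = 17.1/25.7 = 0.6654.
Rearranging, λ(29.4 − 0.6654×3.35) = 0.6654, so λ = 0.6654/27.17 = 0.02449 per s.

0.024 per s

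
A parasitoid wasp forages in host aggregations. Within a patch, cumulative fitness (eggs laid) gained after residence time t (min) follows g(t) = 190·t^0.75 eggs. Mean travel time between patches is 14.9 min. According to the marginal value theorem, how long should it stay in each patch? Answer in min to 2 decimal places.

Optimal t* satisfies g'(t*) = g(t*)/(T + t*).
g'(t) = 0.75·190·t^-0.25. Setting 0.75·190·t^-0.25 = 190·t^0.75/(14.9+t) gives 0.75(14.9+t) = t, so 0.25·t = 0.75×14.9.
t* = 0.75×14.9/0.25 = 44.7 min.

44.70 min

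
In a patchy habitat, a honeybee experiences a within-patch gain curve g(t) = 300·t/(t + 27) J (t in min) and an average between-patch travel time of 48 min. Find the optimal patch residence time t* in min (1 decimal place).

Maximise g(t)/(T+t): set derivative to zero → g'(t)(T+t) = g(t).
g'(t) = 300·27/(t + 27)². Setting 300·27/(t+27)² = 300t/[(t+27)(48+t)] gives 27(48+t) = t(t+27), so t² = 27×48 = 1296.
t* = √1296 = 36 min.

36.0 min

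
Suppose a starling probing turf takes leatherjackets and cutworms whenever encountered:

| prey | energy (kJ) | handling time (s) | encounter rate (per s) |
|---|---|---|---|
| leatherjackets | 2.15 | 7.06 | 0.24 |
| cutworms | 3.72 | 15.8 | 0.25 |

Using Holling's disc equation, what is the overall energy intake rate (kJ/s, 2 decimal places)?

0.22 kJ/s

Energy encountered per unit search time: 0.24×2.15 + 0.25×3.72 = 1.446 kJ/s.
Handling time per unit search time: 0.24×7.06 + 0.25×15.8 = 5.644.
Rate = 1.446/(1 + 5.644) = 0.2176 kJ/s.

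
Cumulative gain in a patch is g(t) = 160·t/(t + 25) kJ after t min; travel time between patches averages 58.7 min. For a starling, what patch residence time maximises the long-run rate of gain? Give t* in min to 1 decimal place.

38.3 min

Maximise g(t)/(T+t): set derivative to zero → g'(t)(T+t) = g(t).
g'(t) = 160·25/(t + 25)². Setting 160·25/(t+25)² = 160t/[(t+25)(58.7+t)] gives 25(58.7+t) = t(t+25), so t² = 25×58.7 = 1468.
t* = √1468 = 38.31 min.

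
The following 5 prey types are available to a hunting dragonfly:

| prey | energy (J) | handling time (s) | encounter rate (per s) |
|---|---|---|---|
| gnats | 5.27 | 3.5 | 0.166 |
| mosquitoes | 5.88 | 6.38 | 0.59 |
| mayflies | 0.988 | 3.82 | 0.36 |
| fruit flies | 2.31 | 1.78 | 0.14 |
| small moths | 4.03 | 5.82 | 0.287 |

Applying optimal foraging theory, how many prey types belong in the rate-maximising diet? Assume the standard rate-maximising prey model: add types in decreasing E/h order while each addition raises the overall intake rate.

3

Rank by E/h (J/s): gnats 1.51, fruit flies 1.3, mosquitoes 0.922, small moths 0.692, mayflies 0.259. Include each in turn until the next type's E/h falls below the running intake rate.
Rate on top 1: 0.5533. fruit flies: 1.3 > 0.5533 → include.
Rate on top 2: 0.6547. mosquitoes: 0.922 > 0.6547 → include.
Rate on top 3: 0.8343. small moths: 0.692 < 0.8343 → exclude; stop.
Optimal diet: gnats, fruit flies, mosquitoes — 3 of 5 types.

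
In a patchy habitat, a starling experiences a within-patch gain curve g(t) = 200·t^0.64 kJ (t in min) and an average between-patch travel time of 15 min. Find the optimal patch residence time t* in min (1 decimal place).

26.7 min

Maximise g(t)/(T+t): set derivative to zero → g'(t)(T+t) = g(t).
g'(t) = 0.64·200·t^-0.36. Setting 0.64·200·t^-0.36 = 200·t^0.64/(15+t) gives 0.64(15+t) = t, so 0.36·t = 0.64×15.
t* = 0.64×15/0.36 = 26.67 min.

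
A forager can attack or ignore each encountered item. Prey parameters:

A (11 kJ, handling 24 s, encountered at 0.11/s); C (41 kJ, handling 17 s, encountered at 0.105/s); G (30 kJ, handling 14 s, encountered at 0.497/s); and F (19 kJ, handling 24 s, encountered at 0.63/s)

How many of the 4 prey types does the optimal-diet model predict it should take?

2

Rank by E/h (kJ/s): C 2.41, G 2.14, F 0.792, A 0.458. Include each in turn until the next type's E/h falls below the running intake rate.
Rate on top 1: 1.546. G: 2.14 > 1.546 → include.
Rate on top 2: 1.972. F: 0.792 < 1.972 → exclude; stop.
Optimal diet: C, G — 2 of 4 types.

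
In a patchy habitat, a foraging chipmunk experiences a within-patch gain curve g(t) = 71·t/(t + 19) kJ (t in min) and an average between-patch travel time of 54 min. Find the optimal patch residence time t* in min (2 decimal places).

32.03 min

By the marginal value theorem, leave when the instantaneous gain rate g'(t) equals the habitat-wide average g(t)/(T + t).
g'(t) = 71·19/(t + 19)². Setting 71·19/(t+19)² = 71t/[(t+19)(54+t)] gives 19(54+t) = t(t+19), so t² = 19×54 = 1026.
t* = √1026 = 32.03 min.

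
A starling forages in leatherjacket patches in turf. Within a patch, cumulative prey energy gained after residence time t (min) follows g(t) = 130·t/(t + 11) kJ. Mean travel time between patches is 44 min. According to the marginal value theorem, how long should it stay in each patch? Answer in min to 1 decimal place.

Optimal t* satisfies g'(t*) = g(t*)/(T + t*).
g'(t) = 130·11/(t + 11)². Setting 130·11/(t+11)² = 130t/[(t+11)(44+t)] gives 11(44+t) = t(t+11), so t² = 11×44 = 484.
t* = √484 = 22 min.

22.0 min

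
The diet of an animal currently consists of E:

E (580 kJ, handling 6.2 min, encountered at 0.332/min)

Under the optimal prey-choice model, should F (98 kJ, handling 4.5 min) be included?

Intake rate on the current diet: R = (0.332×580) / (1 + 0.332×6.2) = 192.6/3.058 = 62.96 kJ/min.
Profitability of F: 98/4.5 = 21.78 kJ/min.
21.78 < 62.96, so adding F would lower the average — exclude it.

No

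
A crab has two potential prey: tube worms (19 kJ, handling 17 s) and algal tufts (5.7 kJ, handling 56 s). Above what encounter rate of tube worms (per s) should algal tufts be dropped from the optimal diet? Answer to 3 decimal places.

At the threshold, the rate on tube worms alone equals the profitability of algal tufts: λ·19/(1 + λ·17) = 5.7/56 = 0.1018.
Rearranging, λ(19 − 0.1018×17) = 0.1018, so λ = 0.1018/17.27 = 0.005894 per s.

0.006 per s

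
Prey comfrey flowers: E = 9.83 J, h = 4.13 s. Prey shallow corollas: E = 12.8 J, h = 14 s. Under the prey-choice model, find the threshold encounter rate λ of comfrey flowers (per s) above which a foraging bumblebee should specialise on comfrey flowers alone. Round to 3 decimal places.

0.151 per s

At the threshold, the rate on comfrey flowers alone equals the profitability of shallow corollas: λ·9.83/(1 + λ·4.13) = 12.8/14 = 0.9143.
Rearranging, λ(9.83 − 0.9143×4.13) = 0.9143, so λ = 0.9143/6.054 = 0.151 per s.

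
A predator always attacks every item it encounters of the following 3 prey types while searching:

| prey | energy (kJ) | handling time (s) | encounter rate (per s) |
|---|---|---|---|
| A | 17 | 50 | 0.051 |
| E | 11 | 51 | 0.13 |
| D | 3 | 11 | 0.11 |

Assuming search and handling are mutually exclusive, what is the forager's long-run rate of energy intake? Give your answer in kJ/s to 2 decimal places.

0.23 kJ/s

R = Σλ_iE_i / (1 + Σλ_ih_i)
Numerator: 0.051×17 + 0.13×11 + 0.11×3 = 2.627
Denominator: 1 + 0.051×50 + 0.13×51 + 0.11×11 = 11.39
R = 2.627/11.39 = 0.2306 kJ/s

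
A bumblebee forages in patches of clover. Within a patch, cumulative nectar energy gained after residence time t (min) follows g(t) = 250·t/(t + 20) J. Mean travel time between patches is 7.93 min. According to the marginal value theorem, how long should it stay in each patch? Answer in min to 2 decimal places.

12.59 min

By the marginal value theorem, leave when the instantaneous gain rate g'(t) equals the habitat-wide average g(t)/(T + t).
g'(t) = 250·20/(t + 20)². Setting 250·20/(t+20)² = 250t/[(t+20)(7.93+t)] gives 20(7.93+t) = t(t+20), so t² = 20×7.93 = 158.6.
t* = √158.6 = 12.59 min.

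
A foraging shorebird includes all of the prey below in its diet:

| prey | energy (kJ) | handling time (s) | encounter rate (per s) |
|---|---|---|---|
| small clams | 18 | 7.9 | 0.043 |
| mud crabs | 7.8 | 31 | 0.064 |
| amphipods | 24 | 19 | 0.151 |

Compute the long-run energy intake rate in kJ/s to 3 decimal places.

0.791 kJ/s

R = (0.043×18 + 0.064×7.8 + 0.151×24) / (1 + 0.043×7.9 + 0.064×31 + 0.151×19) = 4.897/6.193 = 0.7908 kJ/s.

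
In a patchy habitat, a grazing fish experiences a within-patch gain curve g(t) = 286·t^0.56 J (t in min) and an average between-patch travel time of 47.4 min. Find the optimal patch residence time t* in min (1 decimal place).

Optimal t* satisfies g'(t*) = g(t*)/(T + t*).
g'(t) = 0.56·286·t^-0.44. Setting 0.56·286·t^-0.44 = 286·t^0.56/(47.4+t) gives 0.56(47.4+t) = t, so 0.44·t = 0.56×47.4.
t* = 0.56×47.4/0.44 = 60.33 min.

60.3 min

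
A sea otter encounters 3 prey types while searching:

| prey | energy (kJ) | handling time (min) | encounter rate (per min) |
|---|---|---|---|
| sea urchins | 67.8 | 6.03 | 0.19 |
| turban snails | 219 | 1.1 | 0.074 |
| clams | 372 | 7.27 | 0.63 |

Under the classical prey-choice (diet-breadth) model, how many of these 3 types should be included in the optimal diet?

E/h in descending order: turban snails 199, clams 51.2, sea urchins 11.2 kJ/min. The optimal diet is the largest prefix of this list for which every included type satisfies E_i/h_i > R on the types above it.
Rate on top 1: 14.99. clams: 51.2 > 14.99 → include.
Rate on top 2: 44.26. sea urchins: 11.2 < 44.26 → exclude; stop.
Optimal diet: turban snails, clams — 2 of 3 types.

2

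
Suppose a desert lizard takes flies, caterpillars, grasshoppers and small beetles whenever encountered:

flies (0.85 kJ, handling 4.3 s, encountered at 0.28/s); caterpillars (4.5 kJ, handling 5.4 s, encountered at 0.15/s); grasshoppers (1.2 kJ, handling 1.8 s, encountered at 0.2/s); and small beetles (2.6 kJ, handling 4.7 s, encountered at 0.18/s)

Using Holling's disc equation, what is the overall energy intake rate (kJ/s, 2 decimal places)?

R = Σλ_iE_i / (1 + Σλ_ih_i)
Numerator: 0.28×0.85 + 0.15×4.5 + 0.2×1.2 + 0.18×2.6 = 1.621
Denominator: 1 + 0.28×4.3 + 0.15×5.4 + 0.2×1.8 + 0.18×4.7 = 4.22
R = 1.621/4.22 = 0.3841 kJ/s

0.38 kJ/s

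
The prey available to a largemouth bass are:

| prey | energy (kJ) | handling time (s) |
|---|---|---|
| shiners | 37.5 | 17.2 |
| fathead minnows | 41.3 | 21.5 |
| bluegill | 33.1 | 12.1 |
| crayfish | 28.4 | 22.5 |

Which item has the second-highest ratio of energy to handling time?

shiners

In descending order of E/h:
bluegill: 33.1/12.1 = 2.74 kJ/s
shiners: 37.5/17.2 = 2.18 kJ/s
fathead minnows: 41.3/21.5 = 1.92 kJ/s
crayfish: 28.4/22.5 = 1.26 kJ/s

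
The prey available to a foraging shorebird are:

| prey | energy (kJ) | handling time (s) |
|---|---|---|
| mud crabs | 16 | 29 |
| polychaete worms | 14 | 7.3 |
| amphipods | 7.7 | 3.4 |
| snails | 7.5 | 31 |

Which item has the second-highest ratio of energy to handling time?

polychaete worms

In descending order of E/h:
amphipods: 7.7/3.4 = 2.26 kJ/s
polychaete worms: 14/7.3 = 1.92 kJ/s
mud crabs: 16/29 = 0.552 kJ/s
snails: 7.5/31 = 0.242 kJ/s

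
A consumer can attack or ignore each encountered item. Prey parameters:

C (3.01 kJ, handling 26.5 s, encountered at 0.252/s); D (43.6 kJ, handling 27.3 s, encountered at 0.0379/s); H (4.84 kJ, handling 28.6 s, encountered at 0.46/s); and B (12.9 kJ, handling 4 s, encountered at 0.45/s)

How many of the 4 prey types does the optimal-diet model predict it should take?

E/h in descending order: B 3.23, D 1.6, H 0.169, C 0.114 kJ/s. The optimal diet is the largest prefix of this list for which every included type satisfies E_i/h_i > R on the types above it.
Rate on top 1: 2.073. D: 1.6 < 2.073 → exclude; stop.
Optimal diet: B — 1 of 4 types.

1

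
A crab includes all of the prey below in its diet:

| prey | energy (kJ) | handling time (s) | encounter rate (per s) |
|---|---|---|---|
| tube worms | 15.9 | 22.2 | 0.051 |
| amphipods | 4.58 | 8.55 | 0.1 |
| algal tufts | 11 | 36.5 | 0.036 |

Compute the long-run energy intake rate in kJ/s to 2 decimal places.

0.39 kJ/s

Energy encountered per unit search time: 0.051×15.9 + 0.1×4.58 + 0.036×11 = 1.665 kJ/s.
Handling time per unit search time: 0.051×22.2 + 0.1×8.55 + 0.036×36.5 = 3.301.
Rate = 1.665/(1 + 3.301) = 0.3871 kJ/s.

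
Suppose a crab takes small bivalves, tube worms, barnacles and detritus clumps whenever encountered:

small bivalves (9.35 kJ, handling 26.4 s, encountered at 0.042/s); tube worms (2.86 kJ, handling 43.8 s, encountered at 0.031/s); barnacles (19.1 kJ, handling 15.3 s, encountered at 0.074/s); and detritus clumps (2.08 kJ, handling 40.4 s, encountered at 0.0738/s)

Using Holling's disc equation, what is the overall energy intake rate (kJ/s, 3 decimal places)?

R = (0.042×9.35 + 0.031×2.86 + 0.074×19.1 + 0.0738×2.08) / (1 + 0.042×26.4 + 0.031×43.8 + 0.074×15.3 + 0.0738×40.4) = 2.048/7.58 = 0.2702 kJ/s.

0.270 kJ/s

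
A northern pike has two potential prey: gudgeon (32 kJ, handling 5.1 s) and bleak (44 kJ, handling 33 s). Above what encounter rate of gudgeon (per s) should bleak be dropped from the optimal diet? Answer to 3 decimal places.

The zero-one rule: include bleak iff E₂/h₂ > λE₁/(1+λh₁). Equality gives the switch point.
λE₁h₂ = E₂ + λE₂h₁ ⇒ λ = E₂/(E₁h₂ − E₂h₁) = 44/(1056 − 224.4) = 0.05291 per s.

0.053 per s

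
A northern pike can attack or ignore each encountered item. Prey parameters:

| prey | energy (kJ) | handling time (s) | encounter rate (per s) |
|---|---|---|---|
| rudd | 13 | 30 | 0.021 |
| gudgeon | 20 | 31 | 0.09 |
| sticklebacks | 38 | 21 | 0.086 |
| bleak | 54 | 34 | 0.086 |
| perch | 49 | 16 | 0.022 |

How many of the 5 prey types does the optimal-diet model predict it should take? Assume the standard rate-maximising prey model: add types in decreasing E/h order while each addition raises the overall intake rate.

Rank by E/h (kJ/s): perch 3.06, sticklebacks 1.81, bleak 1.59, gudgeon 0.645, rudd 0.433. Include each in turn until the next type's E/h falls below the running intake rate.
Rate on top 1: 0.7973. sticklebacks: 1.81 > 0.7973 → include.
Rate on top 2: 1.376. bleak: 1.59 > 1.376 → include.
Rate on top 3: 1.478. gudgeon: 0.645 < 1.478 → exclude; stop.
Optimal diet: perch, sticklebacks, bleak — 3 of 5 types.

3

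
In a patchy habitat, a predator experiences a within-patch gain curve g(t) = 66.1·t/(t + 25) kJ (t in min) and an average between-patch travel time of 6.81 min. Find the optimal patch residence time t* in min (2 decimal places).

Maximise g(t)/(T+t): set derivative to zero → g'(t)(T+t) = g(t).
g'(t) = 66.1·25/(t + 25)². Setting 66.1·25/(t+25)² = 66.1t/[(t+25)(6.81+t)] gives 25(6.81+t) = t(t+25), so t² = 25×6.81 = 170.2.
t* = √170.2 = 13.05 min.

13.05 min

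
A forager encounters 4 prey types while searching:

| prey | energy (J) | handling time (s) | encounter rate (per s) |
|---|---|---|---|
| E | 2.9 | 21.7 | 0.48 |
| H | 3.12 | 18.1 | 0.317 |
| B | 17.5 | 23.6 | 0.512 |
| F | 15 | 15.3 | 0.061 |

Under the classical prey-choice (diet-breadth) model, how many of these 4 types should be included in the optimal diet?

2

Rank by E/h (J/s): F 0.98, B 0.742, H 0.172, E 0.134. Include each in turn until the next type's E/h falls below the running intake rate.
Rate on top 1: 0.4733. B: 0.742 > 0.4733 → include.
Rate on top 2: 0.7045. H: 0.172 < 0.7045 → exclude; stop.
Optimal diet: F, B — 2 of 4 types.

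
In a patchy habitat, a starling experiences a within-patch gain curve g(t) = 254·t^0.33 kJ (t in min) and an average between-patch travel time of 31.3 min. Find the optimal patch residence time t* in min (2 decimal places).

By the marginal value theorem, leave when the instantaneous gain rate g'(t) equals the habitat-wide average g(t)/(T + t).
g'(t) = 0.33·254·t^-0.67. Setting 0.33·254·t^-0.67 = 254·t^0.33/(31.3+t) gives 0.33(31.3+t) = t, so 0.67·t = 0.33×31.3.
t* = 0.33×31.3/0.67 = 15.42 min.

15.42 min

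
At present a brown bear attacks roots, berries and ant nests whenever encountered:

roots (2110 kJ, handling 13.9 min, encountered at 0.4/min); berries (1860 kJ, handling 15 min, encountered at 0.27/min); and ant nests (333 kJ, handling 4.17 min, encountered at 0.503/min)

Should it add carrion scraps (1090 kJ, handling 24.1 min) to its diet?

Current rate: (0.4×2110 + 0.27×1860 + 0.503×333)/(1 + 0.4×13.9 + 0.27×15 + 0.503×4.17) = 119.1 kJ/min.
carrion scraps: E/h = 1090/24.1 = 45.23 kJ/min.
Since 45.23 < R, time spent handling carrion scraps is better spent searching.

No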